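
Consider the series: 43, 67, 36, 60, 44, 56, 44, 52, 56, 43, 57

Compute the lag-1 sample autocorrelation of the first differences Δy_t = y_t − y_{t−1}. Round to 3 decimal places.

First differences Δy: 24, -31, 24, -16, 12, -12, 8, 4, -13, 14
Mean of differences = 1.4000
Numerator Σ(Δy_t−Δȳ)(Δy_{t+1}−Δȳ) = -2474.3600
Denominator Σ(Δy_t−Δȳ)² = 3082.4000
r_1(Δy) = -2474.3600 / 3082.4000 = -0.803

-0.803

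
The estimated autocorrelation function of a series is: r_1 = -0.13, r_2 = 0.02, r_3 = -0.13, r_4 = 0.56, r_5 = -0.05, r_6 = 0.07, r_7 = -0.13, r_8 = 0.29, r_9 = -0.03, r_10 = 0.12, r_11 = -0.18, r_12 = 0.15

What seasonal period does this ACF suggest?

4

The largest autocorrelation is r_4 = 0.56, with weaker echoes at lags 8 (0.29) and 12 (0.15); the remaining lags stay at or below 0.12.
The dominant spike at lag 4 indicates a seasonal period of 4.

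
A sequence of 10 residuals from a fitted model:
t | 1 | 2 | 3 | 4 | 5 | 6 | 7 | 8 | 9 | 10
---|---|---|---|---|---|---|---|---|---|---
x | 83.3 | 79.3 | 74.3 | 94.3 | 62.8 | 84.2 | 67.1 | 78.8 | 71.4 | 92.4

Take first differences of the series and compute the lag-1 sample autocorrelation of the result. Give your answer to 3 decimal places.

First differences Δx: -4.0, -5.0, 20.0, -31.5, 21.4, -17.1, 11.7, -7.4, 21.0
Mean of differences = 1.0111
Numerator Σ(Δx_t−Δx̄)(Δx_{t+1}−Δx̄) = -2185.1246
Denominator Σ(Δx_t−Δx̄)² = 2807.0689
r_1(Δx) = -2185.1246 / 2807.0689 = -0.778

-0.778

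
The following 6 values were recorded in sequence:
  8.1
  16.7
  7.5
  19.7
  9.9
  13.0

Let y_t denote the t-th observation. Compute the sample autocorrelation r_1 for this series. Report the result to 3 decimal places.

Mean ȳ = (8.1 + 16.7 + 7.5 + 19.7 + 9.9 + 13.0)/6 = 12.4833
Deviations from mean: -4.3833, 4.2167, -4.9833, 7.2167, -2.5833, 0.5167
Σ(y_t−ȳ)(y_{t+1}−ȳ) = (-18.4831) + (-21.0131) + (-35.9631) + (-18.6431) + (-1.3347) = -95.4369
Denominator Σ(y_t−ȳ)² = 120.8483
r_1 = -95.4369 / 120.8483 = -0.790

-0.790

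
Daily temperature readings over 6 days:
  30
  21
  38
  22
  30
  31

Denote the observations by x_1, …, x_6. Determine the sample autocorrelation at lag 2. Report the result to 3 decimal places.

0.303

Mean x̄ = (30 + 21 + 38 + 22 + 30 + 31)/6 = 28.6667
Deviations from mean: 1.3333, -7.6667, 9.3333, -6.6667, 1.3333, 2.3333
Numerator Σ_{t=1}^{4}(x_t−x̄)(x_{t+2}−x̄) = 60.4444
Denominator Σ(x_t−x̄)² = 199.3333
r_2 = 60.4444 / 199.3333 = 0.303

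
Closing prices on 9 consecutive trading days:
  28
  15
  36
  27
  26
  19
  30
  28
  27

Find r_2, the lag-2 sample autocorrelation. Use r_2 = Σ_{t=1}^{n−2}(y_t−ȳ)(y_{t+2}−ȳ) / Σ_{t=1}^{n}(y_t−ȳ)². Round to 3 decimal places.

Mean ȳ = (28 + 15 + 36 + 27 + 26 + 19 + 30 + 28 + 27)/9 = 26.2222
Σ(y_t−ȳ)(y_{t+2}−ȳ) = (17.3827) + (-8.7284) + (-2.1728) + (-5.6173) + (-0.8395) + (-12.8395) + (2.9383) = -9.8765
Denominator Σ(y_t−ȳ)² = 295.5556
r_2 = -9.8765 / 295.5556 = -0.033

-0.033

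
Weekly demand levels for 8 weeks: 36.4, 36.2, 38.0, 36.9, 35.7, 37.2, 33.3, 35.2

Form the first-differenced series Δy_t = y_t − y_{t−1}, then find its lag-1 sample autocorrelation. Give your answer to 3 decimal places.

First differences Δy: -0.2, 1.8, -1.1, -1.2, 1.5, -3.9, 1.9
Mean of differences = -0.1714
Numerator Σ(Δy_t−Δȳ)(Δy_{t+1}−Δȳ) = -16.6065
Denominator Σ(Δy_t−Δȳ)² = 26.7943
r_1(Δy) = -16.6065 / 26.7943 = -0.620

-0.620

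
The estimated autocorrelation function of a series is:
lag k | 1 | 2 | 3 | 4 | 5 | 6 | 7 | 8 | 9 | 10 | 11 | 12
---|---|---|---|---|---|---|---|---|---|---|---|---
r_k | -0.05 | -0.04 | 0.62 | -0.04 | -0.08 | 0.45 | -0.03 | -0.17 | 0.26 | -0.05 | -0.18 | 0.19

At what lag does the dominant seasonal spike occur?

3

The largest autocorrelation is r_3 = 0.62, with weaker echoes at lags 6 (0.45), 9 (0.26) and 12 (0.19); the remaining lags stay at or below -0.03.
The dominant spike at lag 3 indicates a seasonal period of 3.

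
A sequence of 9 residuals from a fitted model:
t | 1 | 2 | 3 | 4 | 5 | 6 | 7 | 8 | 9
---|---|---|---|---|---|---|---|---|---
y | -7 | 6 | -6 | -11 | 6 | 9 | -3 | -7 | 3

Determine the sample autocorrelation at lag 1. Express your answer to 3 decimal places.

Mean ȳ = (-7 + 6 − 6 − 11 + 6 + 9 − 3 − 7 + 3)/9 = -1.1111
Numerator Σ_{t=1}^{8}(y_t−ȳ)(y_{t+1}−ȳ) = -58.9012
Denominator Σ(y_t−ȳ)² = 414.8889
r_1 = -58.9012 / 414.8889 = -0.142

-0.142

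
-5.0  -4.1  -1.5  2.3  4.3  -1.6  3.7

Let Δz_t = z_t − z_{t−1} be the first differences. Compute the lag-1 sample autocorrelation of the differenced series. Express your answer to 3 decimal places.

First differences Δz: 0.9, 2.6, 3.8, 2.0, -5.9, 5.3
Mean of differences = 1.4500
Numerator Σ(Δz_t−Δz̄)(Δz_{t+1}−Δz̄) = -28.9775
Denominator Σ(Δz_t−Δz̄)² = 76.2950
r_1(Δz) = -28.9775 / 76.2950 = -0.380

-0.380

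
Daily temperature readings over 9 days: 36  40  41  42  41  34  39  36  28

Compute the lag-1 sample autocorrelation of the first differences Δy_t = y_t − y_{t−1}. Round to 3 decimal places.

First differences Δy: 4, 1, 1, -1, -7, 5, -3, -8
Mean of differences = -1.0000
Numerator Σ(Δy_t−Δȳ)(Δy_{t+1}−Δȳ) = -20.0000
Denominator Σ(Δy_t−Δȳ)² = 158.0000
r_1(Δy) = -20.0000 / 158.0000 = -0.127

-0.127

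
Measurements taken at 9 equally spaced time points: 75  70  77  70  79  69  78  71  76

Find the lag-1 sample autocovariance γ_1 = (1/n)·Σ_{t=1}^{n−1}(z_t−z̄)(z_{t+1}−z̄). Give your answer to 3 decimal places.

Mean z̄ = (75 + 70 + 77 + 70 + 79 + 69 + 78 + 71 + 76)/9 = 73.8889
Σ_{t=1}^{8}(z_t−z̄)(z_{t+1}−z̄) = -111.4568
γ_1 = -111.4568 / 9 = -12.384

-12.384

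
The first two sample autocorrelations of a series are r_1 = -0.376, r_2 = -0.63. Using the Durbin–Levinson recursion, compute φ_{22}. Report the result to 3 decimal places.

φ_{22} = (r_2 − r_1²) / (1 − r_1²)
r_1² = (-0.376)² = 0.141376
Numerator = -0.63 − 0.1414 = -0.7714; denominator = 1 − 0.1414 = 0.8586
φ_{22} = -0.7714 / 0.8586 = -0.898

-0.898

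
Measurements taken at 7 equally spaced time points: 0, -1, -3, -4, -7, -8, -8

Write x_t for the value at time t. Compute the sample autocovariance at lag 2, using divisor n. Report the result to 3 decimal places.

1.682

Mean x̄ = (0 − 1 − 3 − 4 − 7 − 8 − 8)/7 = -4.4286
Σ_{t=1}^{5}(x_t−x̄)(x_{t+2}−x̄) = 11.7755
γ_2 = 11.7755 / 7 = 1.682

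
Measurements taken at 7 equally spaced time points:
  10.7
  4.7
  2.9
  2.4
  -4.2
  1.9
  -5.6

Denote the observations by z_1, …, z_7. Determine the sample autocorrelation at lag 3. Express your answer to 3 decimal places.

-0.091

Mean z̄ = (10.7 + 4.7 + 2.9 + 2.4 − 4.2 + 1.9 − 5.6)/7 = 1.8286
Deviations from mean: 8.8714, 2.8714, 1.0714, 0.5714, -6.0286, 0.0714, -7.4286
Σ(z_t−z̄)(z_{t+3}−z̄) = (5.0694) + (-17.3106) + (0.0765) + (-4.2449) = -16.4096
Denominator Σ(z_t−z̄)² = 179.9543
r_3 = -16.4096 / 179.9543 = -0.091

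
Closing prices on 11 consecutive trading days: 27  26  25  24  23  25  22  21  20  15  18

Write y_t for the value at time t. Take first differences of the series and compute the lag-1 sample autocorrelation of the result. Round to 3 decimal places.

First differences Δy: -1, -1, -1, -1, 2, -3, -1, -1, -5, 3
Mean of differences = -0.9000
Numerator Σ(Δy_t−Δȳ)(Δy_{t+1}−Δȳ) = -21.7100
Denominator Σ(Δy_t−Δȳ)² = 44.9000
r_1(Δy) = -21.7100 / 44.9000 = -0.484

-0.484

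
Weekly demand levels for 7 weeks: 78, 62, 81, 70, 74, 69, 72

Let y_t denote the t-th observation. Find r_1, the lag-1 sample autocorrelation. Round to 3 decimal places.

-0.758

Mean ȳ = (78 + 62 + 81 + 70 + 74 + 69 + 72)/7 = 72.2857
Deviations from mean: 5.7143, -10.2857, 8.7143, -2.2857, 1.7143, -3.2857, -0.2857
Numerator Σ_{t=1}^{6}(y_t−ȳ)(y_{t+1}−ȳ) = -176.9388
Denominator Σ(y_t−ȳ)² = 233.4286
r_1 = -176.9388 / 233.4286 = -0.758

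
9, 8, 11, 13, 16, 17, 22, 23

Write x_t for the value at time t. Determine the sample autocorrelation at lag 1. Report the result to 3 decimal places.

0.662

Mean x̄ = (9 + 8 + 11 + 13 + 16 + 17 + 22 + 23)/8 = 14.8750
Deviations from mean: -5.8750, -6.8750, -3.8750, -1.8750, 1.1250, 2.1250, 7.1250, 8.1250
Σ(x_t−x̄)(x_{t+1}−x̄) = (40.3906) + (26.6406) + (7.2656) + (-2.1094) + (2.3906) + (15.1406) + (57.8906) = 147.6094
Denominator Σ(x_t−x̄)² = 222.8750
r_1 = 147.6094 / 222.8750 = 0.662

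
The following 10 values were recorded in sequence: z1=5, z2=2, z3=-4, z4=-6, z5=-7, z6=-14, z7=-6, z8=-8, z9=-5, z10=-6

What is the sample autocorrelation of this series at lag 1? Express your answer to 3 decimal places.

Mean z̄ = (5 + 2 − 4 − 6 − 7 − 14 − 6 − 8 − 5 − 6)/10 = -4.9000
Numerator Σ_{t=1}^{9}(z_t−z̄)(z_{t+1}−z̄) = 108.7900
Denominator Σ(z_t−z̄)² = 246.9000
r_1 = 108.7900 / 246.9000 = 0.441

0.441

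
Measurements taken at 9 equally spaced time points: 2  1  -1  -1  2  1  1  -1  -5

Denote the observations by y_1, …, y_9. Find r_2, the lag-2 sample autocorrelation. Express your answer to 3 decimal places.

Mean ȳ = (2 + 1 − 1 − 1 + 2 + 1 + 1 − 1 − 5)/9 = -0.1111
Numerator Σ_{t=1}^{7}(y_t−ȳ)(y_{t+2}−ȳ) = -9.8025
Denominator Σ(y_t−ȳ)² = 38.8889
r_2 = -9.8025 / 38.8889 = -0.252

-0.252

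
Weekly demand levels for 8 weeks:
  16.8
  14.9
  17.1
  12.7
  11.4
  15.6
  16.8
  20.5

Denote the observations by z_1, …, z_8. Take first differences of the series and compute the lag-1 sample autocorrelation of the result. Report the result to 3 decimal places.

-0.090

First differences Δz: -1.9, 2.2, -4.4, -1.3, 4.2, 1.2, 3.7
Mean of differences = 0.5286
Numerator Σ(Δz_t−Δz̄)(Δz_{t+1}−Δz̄) = -5.4037
Denominator Σ(Δz_t−Δz̄)² = 60.3143
r_1(Δz) = -5.4037 / 60.3143 = -0.090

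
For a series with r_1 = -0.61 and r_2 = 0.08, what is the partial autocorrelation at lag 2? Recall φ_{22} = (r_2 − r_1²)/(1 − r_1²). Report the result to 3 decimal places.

φ_{22} = (r_2 − r_1²) / (1 − r_1²)
r_1² = (-0.61)² = 0.3721
Numerator = 0.08 − 0.3721 = -0.2921; denominator = 1 − 0.3721 = 0.6279
φ_{22} = -0.2921 / 0.6279 = -0.465

-0.465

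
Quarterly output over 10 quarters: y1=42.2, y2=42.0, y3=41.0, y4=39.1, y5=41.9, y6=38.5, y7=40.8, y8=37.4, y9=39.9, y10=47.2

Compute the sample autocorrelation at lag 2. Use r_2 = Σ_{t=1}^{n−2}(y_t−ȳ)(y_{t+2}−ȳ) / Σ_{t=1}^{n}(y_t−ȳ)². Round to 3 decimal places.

Mean ȳ = (42.2 + 42.0 + 41.0 + 39.1 + 41.9 + 38.5 + 40.8 + 37.4 + 39.9 + 47.2)/10 = 41.0000
Numerator Σ_{t=1}^{8}(y_t−ȳ)(y_{t+2}−ȳ) = -10.4300
Denominator Σ(y_t−ȳ)² = 65.7600
r_2 = -10.4300 / 65.7600 = -0.159

-0.159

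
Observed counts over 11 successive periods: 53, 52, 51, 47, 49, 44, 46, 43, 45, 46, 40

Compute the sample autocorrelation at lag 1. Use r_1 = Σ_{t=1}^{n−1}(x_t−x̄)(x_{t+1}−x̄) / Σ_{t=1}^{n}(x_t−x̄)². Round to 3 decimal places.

Mean x̄ = (53 + 52 + 51 + 47 + 49 + 44 + 46 + 43 + 45 + 46 + 40)/11 = 46.9091
Numerator Σ_{t=1}^{10}(x_t−x̄)(x_{t+1}−x̄) = 67.9917
Denominator Σ(x_t−x̄)² = 160.9091
r_1 = 67.9917 / 160.9091 = 0.423

0.423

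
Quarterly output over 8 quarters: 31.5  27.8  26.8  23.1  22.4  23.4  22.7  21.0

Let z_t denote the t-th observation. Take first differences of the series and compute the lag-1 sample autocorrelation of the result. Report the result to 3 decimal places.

First differences Δz: -3.7, -1.0, -3.7, -0.7, 1.0, -0.7, -1.7
Mean of differences = -1.5000
Numerator Σ(Δz_t−Δz̄)(Δz_{t+1}−Δz̄) = -0.1200
Denominator Σ(Δz_t−Δz̄)² = 17.5000
r_1(Δz) = -0.1200 / 17.5000 = -0.007

-0.007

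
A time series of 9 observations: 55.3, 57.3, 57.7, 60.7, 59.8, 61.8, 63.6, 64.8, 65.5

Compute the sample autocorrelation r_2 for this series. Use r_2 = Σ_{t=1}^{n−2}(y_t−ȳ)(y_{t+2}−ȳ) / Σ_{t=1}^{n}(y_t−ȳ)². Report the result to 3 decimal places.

Mean ȳ = (55.3 + 57.3 + 57.7 + 60.7 + 59.8 + 61.8 + 63.6 + 64.8 + 65.5)/9 = 60.7222
Numerator Σ_{t=1}^{7}(y_t−ȳ)(y_{t+2}−ȳ) = 34.7168
Denominator Σ(y_t−ȳ)² = 99.9956
r_2 = 34.7168 / 99.9956 = 0.347

0.347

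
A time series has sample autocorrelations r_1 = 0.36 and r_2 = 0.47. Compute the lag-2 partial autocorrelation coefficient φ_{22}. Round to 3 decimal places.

φ_{22} = (r_2 − r_1²) / (1 − r_1²)
r_1² = (0.36)² = 0.1296
Numerator = 0.47 − 0.1296 = 0.3404; denominator = 1 − 0.1296 = 0.8704
φ_{22} = 0.3404 / 0.8704 = 0.391

0.391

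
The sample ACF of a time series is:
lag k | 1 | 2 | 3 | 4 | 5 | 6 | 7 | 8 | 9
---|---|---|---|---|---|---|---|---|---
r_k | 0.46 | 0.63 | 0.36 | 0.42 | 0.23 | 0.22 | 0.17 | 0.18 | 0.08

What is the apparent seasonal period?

2

The largest autocorrelation is r_2 = 0.63; the remaining lags stay at or below 0.46.
The dominant spike at lag 2 indicates a seasonal period of 2.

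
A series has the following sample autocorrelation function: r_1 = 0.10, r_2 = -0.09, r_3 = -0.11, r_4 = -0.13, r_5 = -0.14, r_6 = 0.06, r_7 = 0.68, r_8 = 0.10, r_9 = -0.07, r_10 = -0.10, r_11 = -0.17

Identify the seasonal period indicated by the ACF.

The largest autocorrelation is r_7 = 0.68; the remaining lags stay at or below 0.10.
The dominant spike at lag 7 indicates a seasonal period of 7.

7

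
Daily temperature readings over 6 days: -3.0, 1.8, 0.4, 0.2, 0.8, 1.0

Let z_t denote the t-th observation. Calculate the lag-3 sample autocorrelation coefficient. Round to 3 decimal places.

Mean z̄ = (-3.0 + 1.8 + 0.4 + 0.2 + 0.8 + 1.0)/6 = 0.2000
Deviations from mean: -3.2000, 1.6000, 0.2000, 0.0000, 0.6000, 0.8000
Σ(z_t−z̄)(z_{t+3}−z̄) = (0.0000) + (0.9600) + (0.1600) = 1.1200
Denominator Σ(z_t−z̄)² = 13.8400
r_3 = 1.1200 / 13.8400 = 0.081

0.081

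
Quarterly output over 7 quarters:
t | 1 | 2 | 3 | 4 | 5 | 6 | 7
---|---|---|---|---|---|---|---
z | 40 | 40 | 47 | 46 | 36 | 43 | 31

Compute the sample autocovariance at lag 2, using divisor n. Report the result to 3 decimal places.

Mean z̄ = (40 + 40 + 47 + 46 + 36 + 43 + 31)/7 = 40.4286
Σ_{t=1}^{5}(z_t−z̄)(z_{t+2}−z̄) = 21.7755
γ_2 = 21.7755 / 7 = 3.111

3.111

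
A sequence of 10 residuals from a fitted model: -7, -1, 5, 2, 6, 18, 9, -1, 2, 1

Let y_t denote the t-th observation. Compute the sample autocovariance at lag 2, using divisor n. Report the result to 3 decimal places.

-7.372

Mean ȳ = (-7 − 1 + 5 + 2 + 6 + 18 + 9 − 1 + 2 + 1)/10 = 3.4000
Σ_{t=1}^{8}(y_t−ȳ)(y_{t+2}−ȳ) = -73.7200
γ_2 = -73.7200 / 10 = -7.372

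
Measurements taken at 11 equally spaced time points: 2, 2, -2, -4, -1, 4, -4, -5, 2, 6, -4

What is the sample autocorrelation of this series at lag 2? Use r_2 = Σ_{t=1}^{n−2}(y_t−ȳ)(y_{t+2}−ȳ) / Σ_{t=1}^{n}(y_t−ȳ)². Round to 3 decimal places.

-0.654

Mean ȳ = (2 + 2 − 2 − 4 − 1 + 4 − 4 − 5 + 2 + 6 − 4)/11 = -0.3636
Numerator Σ_{t=1}^{9}(y_t−ȳ)(y_{t+2}−ȳ) = -91.9008
Denominator Σ(y_t−ȳ)² = 140.5455
r_2 = -91.9008 / 140.5455 = -0.654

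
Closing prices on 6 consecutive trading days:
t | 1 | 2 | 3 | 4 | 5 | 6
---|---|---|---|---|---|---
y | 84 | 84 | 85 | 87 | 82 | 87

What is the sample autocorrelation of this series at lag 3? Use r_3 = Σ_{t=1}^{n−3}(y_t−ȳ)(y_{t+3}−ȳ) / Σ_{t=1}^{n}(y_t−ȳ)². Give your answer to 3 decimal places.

0.049

Mean ȳ = (84 + 84 + 85 + 87 + 82 + 87)/6 = 84.8333
Deviations from mean: -0.8333, -0.8333, 0.1667, 2.1667, -2.8333, 2.1667
Numerator Σ_{t=1}^{3}(y_t−ȳ)(y_{t+3}−ȳ) = 0.9167
Denominator Σ(y_t−ȳ)² = 18.8333
r_3 = 0.9167 / 18.8333 = 0.049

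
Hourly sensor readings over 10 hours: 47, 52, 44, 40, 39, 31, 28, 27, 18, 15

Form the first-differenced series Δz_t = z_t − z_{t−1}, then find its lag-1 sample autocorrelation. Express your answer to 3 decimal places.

-0.426

First differences Δz: 5, -8, -4, -1, -8, -3, -1, -9, -3
Mean of differences = -3.5556
Numerator Σ(Δz_t−Δz̄)(Δz_{t+1}−Δz̄) = -66.5309
Denominator Σ(Δz_t−Δz̄)² = 156.2222
r_1(Δz) = -66.5309 / 156.2222 = -0.426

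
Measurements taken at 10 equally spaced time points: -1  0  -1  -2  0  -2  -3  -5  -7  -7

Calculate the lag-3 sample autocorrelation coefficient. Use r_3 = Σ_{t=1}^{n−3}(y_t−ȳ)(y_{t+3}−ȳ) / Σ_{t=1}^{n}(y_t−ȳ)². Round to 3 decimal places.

0.030

Mean ȳ = (-1 + 0 − 1 − 2 + 0 − 2 − 3 − 5 − 7 − 7)/10 = -2.8000
Numerator Σ_{t=1}^{7}(y_t−ȳ)(y_{t+3}−ȳ) = 1.8800
Denominator Σ(y_t−ȳ)² = 63.6000
r_3 = 1.8800 / 63.6000 = 0.030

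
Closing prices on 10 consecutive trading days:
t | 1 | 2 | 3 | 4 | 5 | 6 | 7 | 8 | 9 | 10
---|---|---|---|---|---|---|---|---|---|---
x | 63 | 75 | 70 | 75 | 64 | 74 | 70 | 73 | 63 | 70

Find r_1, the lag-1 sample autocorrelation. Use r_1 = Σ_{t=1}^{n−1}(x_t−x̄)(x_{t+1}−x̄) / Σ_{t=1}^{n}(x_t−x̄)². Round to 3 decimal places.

-0.523

Mean x̄ = (63 + 75 + 70 + 75 + 64 + 74 + 70 + 73 + 63 + 70)/10 = 69.7000
Numerator Σ_{t=1}^{9}(x_t−x̄)(x_{t+1}−x̄) = -108.8900
Denominator Σ(x_t−x̄)² = 208.1000
r_1 = -108.8900 / 208.1000 = -0.523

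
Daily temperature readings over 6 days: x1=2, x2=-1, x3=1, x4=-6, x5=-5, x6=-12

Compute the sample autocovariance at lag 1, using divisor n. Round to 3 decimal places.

5.042

Mean x̄ = (2 − 1 + 1 − 6 − 5 − 12)/6 = -3.5000
Deviations: 5.5000, 2.5000, 4.5000, -2.5000, -1.5000, -8.5000
Σ_{t=1}^{5}(x_t−x̄)(x_{t+1}−x̄) = 30.2500
γ_1 = 30.2500 / 6 = 5.042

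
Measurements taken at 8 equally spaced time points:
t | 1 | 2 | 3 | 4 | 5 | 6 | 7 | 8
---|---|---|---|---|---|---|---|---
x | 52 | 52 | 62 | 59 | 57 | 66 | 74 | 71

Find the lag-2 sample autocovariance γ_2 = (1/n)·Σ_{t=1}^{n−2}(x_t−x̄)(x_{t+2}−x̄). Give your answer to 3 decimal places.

Mean x̄ = (52 + 52 + 62 + 59 + 57 + 66 + 74 + 71)/8 = 61.6250
Σ_{t=1}^{6}(x_t−x̄)(x_{t+2}−x̄) = -7.7813
γ_2 = -7.7813 / 8 = -0.973

-0.973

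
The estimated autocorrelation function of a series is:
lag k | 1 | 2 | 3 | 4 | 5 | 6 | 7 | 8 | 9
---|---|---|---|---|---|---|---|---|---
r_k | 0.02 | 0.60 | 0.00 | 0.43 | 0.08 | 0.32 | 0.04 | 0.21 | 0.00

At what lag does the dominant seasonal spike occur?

2

The largest autocorrelation is r_2 = 0.60, with weaker echoes at lags 4 (0.43), 6 (0.32) and 8 (0.21); the remaining lags stay at or below 0.08.
The dominant spike at lag 2 indicates a seasonal period of 2.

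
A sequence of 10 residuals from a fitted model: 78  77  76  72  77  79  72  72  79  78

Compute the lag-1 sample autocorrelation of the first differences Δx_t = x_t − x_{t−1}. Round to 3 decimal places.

First differences Δx: -1, -1, -4, 5, 2, -7, 0, 7, -1
Mean of differences = 0.0000
Numerator Σ(Δx_t−Δx̄)(Δx_{t+1}−Δx̄) = -26.0000
Denominator Σ(Δx_t−Δx̄)² = 146.0000
r_1(Δx) = -26.0000 / 146.0000 = -0.178

-0.178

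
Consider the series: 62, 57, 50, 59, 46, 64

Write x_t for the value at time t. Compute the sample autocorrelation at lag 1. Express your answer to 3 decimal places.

-0.506

Mean x̄ = (62 + 57 + 50 + 59 + 46 + 64)/6 = 56.3333
Σ(x_t−x̄)(x_{t+1}−x̄) = (3.7778) + (-4.2222) + (-16.8889) + (-27.5556) + (-79.2222) = -124.1111
Denominator Σ(x_t−x̄)² = 245.3333
r_1 = -124.1111 / 245.3333 = -0.506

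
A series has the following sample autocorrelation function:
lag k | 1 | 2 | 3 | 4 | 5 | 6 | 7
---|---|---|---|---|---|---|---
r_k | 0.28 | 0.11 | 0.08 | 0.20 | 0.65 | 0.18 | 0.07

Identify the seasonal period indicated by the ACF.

The largest autocorrelation is r_5 = 0.65; the remaining lags stay at or below 0.28. The elevated value at lag 1 (0.28), dropping to 0.11 at lag 2, reflects decaying short-term dependence rather than seasonality.
The dominant spike at lag 5 indicates a seasonal period of 5.

5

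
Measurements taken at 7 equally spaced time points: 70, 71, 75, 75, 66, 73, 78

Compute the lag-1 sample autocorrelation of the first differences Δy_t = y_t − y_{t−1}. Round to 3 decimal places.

-0.176

First differences Δy: 1, 4, 0, -9, 7, 5
Mean of differences = 1.3333
Numerator Σ(Δy_t−Δȳ)(Δy_{t+1}−Δȳ) = -28.4444
Denominator Σ(Δy_t−Δȳ)² = 161.3333
r_1(Δy) = -28.4444 / 161.3333 = -0.176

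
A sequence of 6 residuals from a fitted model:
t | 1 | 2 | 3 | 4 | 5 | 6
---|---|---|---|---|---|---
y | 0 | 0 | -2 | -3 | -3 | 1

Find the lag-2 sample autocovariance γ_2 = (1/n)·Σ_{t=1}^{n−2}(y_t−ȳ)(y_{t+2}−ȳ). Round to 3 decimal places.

Mean ȳ = (0 + 0 − 2 − 3 − 3 + 1)/6 = -1.1667
Σ_{t=1}^{4}(y_t−ȳ)(y_{t+2}−ȳ) = -5.5556
γ_2 = -5.5556 / 6 = -0.926

-0.926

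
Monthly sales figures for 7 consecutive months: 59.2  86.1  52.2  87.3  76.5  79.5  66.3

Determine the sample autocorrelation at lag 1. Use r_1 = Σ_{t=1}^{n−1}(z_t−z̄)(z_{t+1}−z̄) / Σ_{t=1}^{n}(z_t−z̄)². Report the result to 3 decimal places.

Mean z̄ = (59.2 + 86.1 + 52.2 + 87.3 + 76.5 + 79.5 + 66.3)/7 = 72.4429
Deviations from mean: -13.2429, 13.6571, -20.2429, 14.8571, 4.0571, 7.0571, -6.1429
Numerator Σ_{t=1}^{6}(z_t−z̄)(z_{t+1}−z̄) = -712.5118
Denominator Σ(z_t−z̄)² = 1096.3971
r_1 = -712.5118 / 1096.3971 = -0.650

-0.650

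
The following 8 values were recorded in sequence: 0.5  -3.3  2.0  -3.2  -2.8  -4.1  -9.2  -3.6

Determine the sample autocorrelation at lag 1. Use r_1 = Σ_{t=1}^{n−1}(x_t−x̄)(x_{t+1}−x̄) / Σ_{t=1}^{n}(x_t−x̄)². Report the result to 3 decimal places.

Mean x̄ = (0.5 − 3.3 + 2.0 − 3.2 − 2.8 − 4.1 − 9.2 − 3.6)/8 = -2.9625
Σ(x_t−x̄)(x_{t+1}−x̄) = (-1.1686) + (-1.6748) + (-1.1786) + (-0.0386) + (-0.1848) + (7.0952) + (3.9764) = 6.8261
Denominator Σ(x_t−x̄)² = 77.4188
r_1 = 6.8261 / 77.4188 = 0.088

0.088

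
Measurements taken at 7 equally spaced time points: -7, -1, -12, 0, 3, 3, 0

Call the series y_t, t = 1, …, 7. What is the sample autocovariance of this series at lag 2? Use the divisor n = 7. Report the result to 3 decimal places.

Mean ȳ = (-7 − 1 − 12 + 0 + 3 + 3 + 0)/7 = -2.0000
Σ_{t=1}^{5}(y_t−ȳ)(y_{t+2}−ȳ) = 22.0000
γ_2 = 22.0000 / 7 = 3.143

3.143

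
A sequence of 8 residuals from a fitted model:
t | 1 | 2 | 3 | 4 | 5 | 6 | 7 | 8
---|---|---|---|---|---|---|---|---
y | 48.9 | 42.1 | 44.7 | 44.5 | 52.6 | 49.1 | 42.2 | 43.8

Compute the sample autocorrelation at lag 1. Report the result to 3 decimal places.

0.028

Mean ȳ = (48.9 + 42.1 + 44.7 + 44.5 + 52.6 + 49.1 + 42.2 + 43.8)/8 = 45.9875
Σ(y_t−ȳ)(y_{t+1}−ȳ) = (-11.3223) + (5.0052) + (1.9152) + (-9.8361) + (20.5814) + (-11.7886) + (8.2852) = 2.8398
Denominator Σ(y_t−ȳ)² = 100.0088
r_1 = 2.8398 / 100.0088 = 0.028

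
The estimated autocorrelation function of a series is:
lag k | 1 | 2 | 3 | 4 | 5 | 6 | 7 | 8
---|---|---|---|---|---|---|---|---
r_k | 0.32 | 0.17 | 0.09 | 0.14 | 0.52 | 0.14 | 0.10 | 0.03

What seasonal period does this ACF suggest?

5

The largest autocorrelation is r_5 = 0.52; the remaining lags stay at or below 0.32. The elevated value at lag 1 (0.32), dropping to 0.17 at lag 2, reflects decaying short-term dependence rather than seasonality.
The dominant spike at lag 5 indicates a seasonal period of 5.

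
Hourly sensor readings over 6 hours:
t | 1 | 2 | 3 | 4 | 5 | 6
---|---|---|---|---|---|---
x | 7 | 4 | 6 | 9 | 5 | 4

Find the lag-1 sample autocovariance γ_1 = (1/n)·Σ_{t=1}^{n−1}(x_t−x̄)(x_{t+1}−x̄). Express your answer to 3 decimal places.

-0.505

Mean x̄ = (7 + 4 + 6 + 9 + 5 + 4)/6 = 5.8333
Deviations: 1.1667, -1.8333, 0.1667, 3.1667, -0.8333, -1.8333
Σ_{t=1}^{5}(x_t−x̄)(x_{t+1}−x̄) = -3.0278
γ_1 = -3.0278 / 6 = -0.505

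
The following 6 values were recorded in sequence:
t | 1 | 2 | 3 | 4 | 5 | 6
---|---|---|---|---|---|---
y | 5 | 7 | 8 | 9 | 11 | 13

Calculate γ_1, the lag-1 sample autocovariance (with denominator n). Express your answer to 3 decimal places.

Mean ȳ = (5 + 7 + 8 + 9 + 11 + 13)/6 = 8.8333
Σ_{t=1}^{5}(y_t−ȳ)(y_{t+1}−ȳ) = 17.8056
γ_1 = 17.8056 / 6 = 2.968

2.968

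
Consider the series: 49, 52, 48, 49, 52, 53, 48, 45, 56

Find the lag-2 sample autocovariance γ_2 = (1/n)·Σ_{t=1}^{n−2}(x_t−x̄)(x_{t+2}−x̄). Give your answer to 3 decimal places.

-4.233

Mean x̄ = (49 + 52 + 48 + 49 + 52 + 53 + 48 + 45 + 56)/9 = 50.2222
Σ_{t=1}^{7}(x_t−x̄)(x_{t+2}−x̄) = -38.0988
γ_2 = -38.0988 / 9 = -4.233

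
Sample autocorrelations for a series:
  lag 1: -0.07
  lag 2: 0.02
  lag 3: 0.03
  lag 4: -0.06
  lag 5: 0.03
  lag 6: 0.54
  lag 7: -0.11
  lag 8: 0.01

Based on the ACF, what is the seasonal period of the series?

6

The largest autocorrelation is r_6 = 0.54; the remaining lags stay at or below 0.03.
The dominant spike at lag 6 indicates a seasonal period of 6.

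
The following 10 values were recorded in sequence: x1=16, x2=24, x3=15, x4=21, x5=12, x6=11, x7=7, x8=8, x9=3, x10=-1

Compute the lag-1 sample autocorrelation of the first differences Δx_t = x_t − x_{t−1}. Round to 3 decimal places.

First differences Δx: 8, -9, 6, -9, -1, -4, 1, -5, -4
Mean of differences = -1.8889
Numerator Σ(Δx_t−Δx̄)(Δx_{t+1}−Δx̄) = -199.2346
Denominator Σ(Δx_t−Δx̄)² = 288.8889
r_1(Δx) = -199.2346 / 288.8889 = -0.690

-0.690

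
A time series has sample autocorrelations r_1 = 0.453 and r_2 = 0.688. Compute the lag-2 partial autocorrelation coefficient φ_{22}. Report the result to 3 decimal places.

φ_{22} = (r_2 − r_1²) / (1 − r_1²)
r_1² = (0.453)² = 0.205209
Numerator = 0.688 − 0.2052 = 0.4828; denominator = 1 − 0.2052 = 0.7948
φ_{22} = 0.4828 / 0.7948 = 0.607

0.607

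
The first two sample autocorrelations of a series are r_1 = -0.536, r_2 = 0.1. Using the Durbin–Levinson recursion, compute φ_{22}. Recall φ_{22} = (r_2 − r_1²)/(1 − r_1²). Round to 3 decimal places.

φ_{22} = (r_2 − r_1²) / (1 − r_1²)
r_1² = (-0.536)² = 0.287296
Numerator = 0.1 − 0.2873 = -0.1873; denominator = 1 − 0.2873 = 0.7127
φ_{22} = -0.1873 / 0.7127 = -0.263

-0.263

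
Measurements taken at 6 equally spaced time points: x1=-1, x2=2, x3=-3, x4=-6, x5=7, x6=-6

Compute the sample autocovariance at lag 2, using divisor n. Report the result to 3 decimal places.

Mean x̄ = (-1 + 2 − 3 − 6 + 7 − 6)/6 = -1.1667
Σ_{t=1}^{4}(x_t−x̄)(x_{t+2}−x̄) = -7.2222
γ_2 = -7.2222 / 6 = -1.204

-1.204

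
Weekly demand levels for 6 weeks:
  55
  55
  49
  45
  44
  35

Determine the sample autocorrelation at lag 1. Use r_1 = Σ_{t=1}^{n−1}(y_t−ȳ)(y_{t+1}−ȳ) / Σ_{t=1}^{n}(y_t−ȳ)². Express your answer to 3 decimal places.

Mean ȳ = (55 + 55 + 49 + 45 + 44 + 35)/6 = 47.1667
Numerator Σ_{t=1}^{5}(y_t−ȳ)(y_{t+1}−ȳ) = 117.1389
Denominator Σ(y_t−ȳ)² = 288.8333
r_1 = 117.1389 / 288.8333 = 0.406

0.406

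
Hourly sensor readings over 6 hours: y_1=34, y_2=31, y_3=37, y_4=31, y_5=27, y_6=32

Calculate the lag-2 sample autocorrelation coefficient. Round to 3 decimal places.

-0.250

Mean ȳ = (34 + 31 + 37 + 31 + 27 + 32)/6 = 32.0000
Deviations from mean: 2.0000, -1.0000, 5.0000, -1.0000, -5.0000, 0.0000
Numerator Σ_{t=1}^{4}(y_t−ȳ)(y_{t+2}−ȳ) = -14.0000
Denominator Σ(y_t−ȳ)² = 56.0000
r_2 = -14.0000 / 56.0000 = -0.250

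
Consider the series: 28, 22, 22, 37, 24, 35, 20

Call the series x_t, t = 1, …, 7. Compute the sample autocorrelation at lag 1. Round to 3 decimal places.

Mean x̄ = (28 + 22 + 22 + 37 + 24 + 35 + 20)/7 = 26.8571
Deviations from mean: 1.1429, -4.8571, -4.8571, 10.1429, -2.8571, 8.1429, -6.8571
Numerator Σ_{t=1}^{6}(x_t−x̄)(x_{t+1}−x̄) = -139.3061
Denominator Σ(x_t−x̄)² = 272.8571
r_1 = -139.3061 / 272.8571 = -0.511

-0.511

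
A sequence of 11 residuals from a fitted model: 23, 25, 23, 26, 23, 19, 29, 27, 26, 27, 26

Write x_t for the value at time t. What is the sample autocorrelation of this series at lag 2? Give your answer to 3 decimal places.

-0.123

Mean x̄ = (23 + 25 + 23 + 26 + 23 + 19 + 29 + 27 + 26 + 27 + 26)/11 = 24.9091
Numerator Σ_{t=1}^{9}(x_t−x̄)(x_{t+2}−x̄) = -9.1983
Denominator Σ(x_t−x̄)² = 74.9091
r_2 = -9.1983 / 74.9091 = -0.123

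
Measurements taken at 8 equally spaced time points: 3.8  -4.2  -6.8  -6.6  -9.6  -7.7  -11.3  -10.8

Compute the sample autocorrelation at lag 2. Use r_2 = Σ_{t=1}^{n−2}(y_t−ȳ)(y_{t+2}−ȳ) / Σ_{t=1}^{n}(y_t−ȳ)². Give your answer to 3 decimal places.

0.104

Mean ȳ = (3.8 − 4.2 − 6.8 − 6.6 − 9.6 − 7.7 − 11.3 − 10.8)/8 = -6.6500
Deviations from mean: 10.4500, 2.4500, -0.1500, 0.0500, -2.9500, -1.0500, -4.6500, -4.1500
Σ(y_t−ȳ)(y_{t+2}−ȳ) = (-1.5675) + (0.1225) + (0.4425) + (-0.0525) + (13.7175) + (4.3575) = 17.0200
Denominator Σ(y_t−ȳ)² = 163.8800
r_2 = 17.0200 / 163.8800 = 0.104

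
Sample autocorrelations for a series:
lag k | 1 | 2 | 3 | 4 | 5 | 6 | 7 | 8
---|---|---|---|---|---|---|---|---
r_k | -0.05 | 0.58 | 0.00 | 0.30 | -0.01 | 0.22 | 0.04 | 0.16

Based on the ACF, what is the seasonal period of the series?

The largest autocorrelation is r_2 = 0.58, with weaker echoes at lags 4 (0.30), 6 (0.22) and 8 (0.16); the remaining lags stay at or below 0.04.
The dominant spike at lag 2 indicates a seasonal period of 2.

2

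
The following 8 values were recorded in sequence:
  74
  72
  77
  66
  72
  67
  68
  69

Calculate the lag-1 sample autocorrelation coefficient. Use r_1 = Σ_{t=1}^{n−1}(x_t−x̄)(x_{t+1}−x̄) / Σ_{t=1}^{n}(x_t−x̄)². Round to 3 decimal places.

-0.137

Mean x̄ = (74 + 72 + 77 + 66 + 72 + 67 + 68 + 69)/8 = 70.6250
Numerator Σ_{t=1}^{7}(x_t−x̄)(x_{t+1}−x̄) = -13.6406
Denominator Σ(x_t−x̄)² = 99.8750
r_1 = -13.6406 / 99.8750 = -0.137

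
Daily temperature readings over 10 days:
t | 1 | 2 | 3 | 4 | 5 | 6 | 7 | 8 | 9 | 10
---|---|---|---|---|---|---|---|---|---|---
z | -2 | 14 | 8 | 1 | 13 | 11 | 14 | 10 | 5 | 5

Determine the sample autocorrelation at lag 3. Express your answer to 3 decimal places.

0.150

Mean z̄ = (-2 + 14 + 8 + 1 + 13 + 11 + 14 + 10 + 5 + 5)/10 = 7.9000
Σ(z_t−z̄)(z_{t+3}−z̄) = (68.3100) + (31.1100) + (0.3100) + (-42.0900) + (10.7100) + (-8.9900) + (-17.6900) = 41.6700
Denominator Σ(z_t−z̄)² = 276.9000
r_3 = 41.6700 / 276.9000 = 0.150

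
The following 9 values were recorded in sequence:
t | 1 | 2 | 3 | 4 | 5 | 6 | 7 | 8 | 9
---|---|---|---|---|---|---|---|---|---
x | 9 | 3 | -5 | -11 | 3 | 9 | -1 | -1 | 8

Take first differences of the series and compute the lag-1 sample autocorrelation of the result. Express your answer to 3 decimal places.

0.065

First differences Δx: -6, -8, -6, 14, 6, -10, 0, 9
Mean of differences = -0.1250
Numerator Σ(Δx_t−Δx̄)(Δx_{t+1}−Δx̄) = 35.4844
Denominator Σ(Δx_t−Δx̄)² = 548.8750
r_1(Δx) = 35.4844 / 548.8750 = 0.065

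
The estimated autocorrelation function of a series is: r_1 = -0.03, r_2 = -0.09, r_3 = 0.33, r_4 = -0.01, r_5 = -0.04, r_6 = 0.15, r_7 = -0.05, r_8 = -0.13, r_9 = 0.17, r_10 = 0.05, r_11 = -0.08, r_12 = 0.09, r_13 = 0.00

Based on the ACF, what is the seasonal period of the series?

The largest autocorrelation is r_3 = 0.33, with weaker echoes at lags 6 (0.15) and 9 (0.17); the remaining lags stay at or below 0.09.
The dominant spike at lag 3 indicates a seasonal period of 3.

3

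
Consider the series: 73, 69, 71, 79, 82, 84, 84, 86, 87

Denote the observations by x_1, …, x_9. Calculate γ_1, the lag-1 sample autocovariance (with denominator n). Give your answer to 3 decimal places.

Mean x̄ = (73 + 69 + 71 + 79 + 82 + 84 + 84 + 86 + 87)/9 = 79.4444
Σ_{t=1}^{8}(x_t−x̄)(x_{t+1}−x̄) = 269.9136
γ_1 = 269.9136 / 9 = 29.990

29.990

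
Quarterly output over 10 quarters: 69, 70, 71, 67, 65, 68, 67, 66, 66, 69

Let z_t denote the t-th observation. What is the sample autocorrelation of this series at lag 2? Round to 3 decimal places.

-0.175

Mean z̄ = (69 + 70 + 71 + 67 + 65 + 68 + 67 + 66 + 66 + 69)/10 = 67.8000
Numerator Σ_{t=1}^{8}(z_t−z̄)(z_{t+2}−z̄) = -5.8800
Denominator Σ(z_t−z̄)² = 33.6000
r_2 = -5.8800 / 33.6000 = -0.175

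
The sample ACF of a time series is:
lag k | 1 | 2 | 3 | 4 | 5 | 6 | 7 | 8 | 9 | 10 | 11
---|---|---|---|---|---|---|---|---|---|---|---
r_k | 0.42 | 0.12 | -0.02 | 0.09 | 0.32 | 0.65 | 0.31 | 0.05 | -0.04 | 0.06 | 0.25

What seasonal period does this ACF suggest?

The largest autocorrelation is r_6 = 0.65; the remaining lags stay at or below 0.42. The elevated value at lag 1 (0.42), dropping to 0.12 at lag 2, reflects decaying short-term dependence rather than seasonality.
The dominant spike at lag 6 indicates a seasonal period of 6.

6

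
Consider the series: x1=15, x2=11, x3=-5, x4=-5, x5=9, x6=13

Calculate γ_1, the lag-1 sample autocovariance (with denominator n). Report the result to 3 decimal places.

17.259

Mean x̄ = (15 + 11 − 5 − 5 + 9 + 13)/6 = 6.3333
Deviations: 8.6667, 4.6667, -11.3333, -11.3333, 2.6667, 6.6667
Σ_{t=1}^{5}(x_t−x̄)(x_{t+1}−x̄) = 103.5556
γ_1 = 103.5556 / 6 = 17.259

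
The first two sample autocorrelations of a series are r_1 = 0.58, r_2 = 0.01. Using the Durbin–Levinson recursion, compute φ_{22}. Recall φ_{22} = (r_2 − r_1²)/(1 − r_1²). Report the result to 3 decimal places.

φ_{22} = (r_2 − r_1²) / (1 − r_1²)
r_1² = (0.58)² = 0.3364
Numerator = 0.01 − 0.3364 = -0.3264; denominator = 1 − 0.3364 = 0.6636
φ_{22} = -0.3264 / 0.6636 = -0.492

-0.492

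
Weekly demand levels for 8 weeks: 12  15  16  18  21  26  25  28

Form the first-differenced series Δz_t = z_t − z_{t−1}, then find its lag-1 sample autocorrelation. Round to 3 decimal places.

-0.470

First differences Δz: 3, 1, 2, 3, 5, -1, 3
Mean of differences = 2.2857
Numerator Σ(Δz_t−Δz̄)(Δz_{t+1}−Δz̄) = -10.0816
Denominator Σ(Δz_t−Δz̄)² = 21.4286
r_1(Δz) = -10.0816 / 21.4286 = -0.470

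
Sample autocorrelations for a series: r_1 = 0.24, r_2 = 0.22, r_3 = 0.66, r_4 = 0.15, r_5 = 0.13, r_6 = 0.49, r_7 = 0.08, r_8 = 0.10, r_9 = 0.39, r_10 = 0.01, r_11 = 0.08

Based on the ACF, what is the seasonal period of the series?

3

The largest autocorrelation is r_3 = 0.66, with weaker echoes at lags 6 (0.49) and 9 (0.39); the remaining lags stay at or below 0.24. The elevated value at lag 1 (0.24), dropping to 0.22 at lag 2, reflects decaying short-term dependence rather than seasonality.
The dominant spike at lag 3 indicates a seasonal period of 3.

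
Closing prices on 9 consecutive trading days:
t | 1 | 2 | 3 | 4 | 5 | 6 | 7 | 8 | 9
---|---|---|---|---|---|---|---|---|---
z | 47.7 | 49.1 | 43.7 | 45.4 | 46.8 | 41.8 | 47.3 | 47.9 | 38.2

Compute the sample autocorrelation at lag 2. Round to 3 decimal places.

-0.269

Mean z̄ = (47.7 + 49.1 + 43.7 + 45.4 + 46.8 + 41.8 + 47.3 + 47.9 + 38.2)/9 = 45.3222
Σ(z_t−z̄)(z_{t+2}−z̄) = (-3.8573) + (0.2938) + (-2.3973) + (-0.2740) + (2.9227) + (-9.0795) + (-14.0862) = -26.4777
Denominator Σ(z_t−z̄)² = 98.4356
r_2 = -26.4777 / 98.4356 = -0.269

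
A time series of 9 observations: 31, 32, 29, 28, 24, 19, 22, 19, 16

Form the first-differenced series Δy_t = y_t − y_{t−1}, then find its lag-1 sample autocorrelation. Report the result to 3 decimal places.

First differences Δy: 1, -3, -1, -4, -5, 3, -3, -3
Mean of differences = -1.8750
Numerator Σ(Δy_t−Δȳ)(Δy_{t+1}−Δȳ) = -18.8906
Denominator Σ(Δy_t−Δȳ)² = 50.8750
r_1(Δy) = -18.8906 / 50.8750 = -0.371

-0.371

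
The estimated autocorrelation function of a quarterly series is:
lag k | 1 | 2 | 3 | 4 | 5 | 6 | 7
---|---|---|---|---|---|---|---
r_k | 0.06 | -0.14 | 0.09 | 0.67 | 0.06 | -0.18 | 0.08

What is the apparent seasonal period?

The largest autocorrelation is r_4 = 0.67; the remaining lags stay at or below 0.09.
The dominant spike at lag 4 indicates a seasonal period of 4.

4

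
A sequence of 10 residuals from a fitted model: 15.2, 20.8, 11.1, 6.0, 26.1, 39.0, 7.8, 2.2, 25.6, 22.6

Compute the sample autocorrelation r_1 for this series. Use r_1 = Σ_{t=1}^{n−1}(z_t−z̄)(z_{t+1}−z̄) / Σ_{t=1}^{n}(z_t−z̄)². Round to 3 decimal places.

-0.010

Mean z̄ = (15.2 + 20.8 + 11.1 + 6.0 + 26.1 + 39.0 + 7.8 + 2.2 + 25.6 + 22.6)/10 = 17.6400
Numerator Σ_{t=1}^{9}(z_t−z̄)(z_{t+1}−z̄) = -11.6936
Denominator Σ(z_t−z̄)² = 1145.2040
r_1 = -11.6936 / 1145.2040 = -0.010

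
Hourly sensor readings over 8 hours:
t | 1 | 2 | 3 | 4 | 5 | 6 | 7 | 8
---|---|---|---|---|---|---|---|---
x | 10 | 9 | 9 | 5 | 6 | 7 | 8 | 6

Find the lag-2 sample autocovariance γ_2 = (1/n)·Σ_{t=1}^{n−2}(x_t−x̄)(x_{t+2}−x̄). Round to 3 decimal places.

-0.125

Mean x̄ = (10 + 9 + 9 + 5 + 6 + 7 + 8 + 6)/8 = 7.5000
Σ_{t=1}^{6}(x_t−x̄)(x_{t+2}−x̄) = -1.0000
γ_2 = -1.0000 / 8 = -0.125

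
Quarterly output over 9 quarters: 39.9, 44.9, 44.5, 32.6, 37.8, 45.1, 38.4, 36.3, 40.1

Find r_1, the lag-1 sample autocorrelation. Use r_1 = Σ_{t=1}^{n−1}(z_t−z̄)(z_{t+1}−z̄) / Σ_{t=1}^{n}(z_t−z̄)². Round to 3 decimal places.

Mean z̄ = (39.9 + 44.9 + 44.5 + 32.6 + 37.8 + 45.1 + 38.4 + 36.3 + 40.1)/9 = 39.9556
Numerator Σ_{t=1}^{8}(z_t−z̄)(z_{t+1}−z̄) = -9.3098
Denominator Σ(z_t−z̄)² = 146.1222
r_1 = -9.3098 / 146.1222 = -0.064

-0.064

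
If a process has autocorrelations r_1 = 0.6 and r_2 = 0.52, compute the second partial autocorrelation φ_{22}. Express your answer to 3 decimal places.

φ_{22} = (r_2 − r_1²) / (1 − r_1²)
r_1² = (0.6)² = 0.36
Numerator = 0.52 − 0.3600 = 0.1600; denominator = 1 − 0.3600 = 0.6400
φ_{22} = 0.1600 / 0.6400 = 0.250

0.250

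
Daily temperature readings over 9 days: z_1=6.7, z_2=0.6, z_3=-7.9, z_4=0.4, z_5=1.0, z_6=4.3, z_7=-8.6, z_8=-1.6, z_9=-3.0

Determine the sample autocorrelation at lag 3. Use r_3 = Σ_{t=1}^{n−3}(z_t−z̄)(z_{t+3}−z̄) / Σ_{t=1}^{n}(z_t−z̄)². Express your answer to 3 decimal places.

Mean z̄ = (6.7 + 0.6 − 7.9 + 0.4 + 1.0 + 4.3 − 8.6 − 1.6 − 3.0)/9 = -0.9000
Σ(z_t−z̄)(z_{t+3}−z̄) = (9.8800) + (2.8500) + (-36.4000) + (-10.0100) + (-1.3300) + (-10.9200) = -45.9300
Denominator Σ(z_t−z̄)² = 205.5400
r_3 = -45.9300 / 205.5400 = -0.223

-0.223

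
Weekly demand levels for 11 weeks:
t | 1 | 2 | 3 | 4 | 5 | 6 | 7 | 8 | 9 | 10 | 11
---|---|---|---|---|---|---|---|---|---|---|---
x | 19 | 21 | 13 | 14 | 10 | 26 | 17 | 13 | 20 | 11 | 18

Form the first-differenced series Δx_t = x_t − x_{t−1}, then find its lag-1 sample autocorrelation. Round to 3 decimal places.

-0.575

First differences Δx: 2, -8, 1, -4, 16, -9, -4, 7, -9, 7
Mean of differences = -0.1000
Numerator Σ(Δx_t−Δx̄)(Δx_{t+1}−Δx̄) = -355.0100
Denominator Σ(Δx_t−Δx̄)² = 616.9000
r_1(Δx) = -355.0100 / 616.9000 = -0.575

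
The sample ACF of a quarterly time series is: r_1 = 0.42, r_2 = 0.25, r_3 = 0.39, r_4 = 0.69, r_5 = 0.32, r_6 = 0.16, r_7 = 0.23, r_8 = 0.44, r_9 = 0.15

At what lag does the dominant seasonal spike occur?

The largest autocorrelation is r_4 = 0.69, with a weaker echo at lag 8 (0.44); the remaining lags stay at or below 0.42. The elevated value at lag 1 (0.42), dropping to 0.25 at lag 2, reflects decaying short-term dependence rather than seasonality.
The dominant spike at lag 4 indicates a seasonal period of 4.

4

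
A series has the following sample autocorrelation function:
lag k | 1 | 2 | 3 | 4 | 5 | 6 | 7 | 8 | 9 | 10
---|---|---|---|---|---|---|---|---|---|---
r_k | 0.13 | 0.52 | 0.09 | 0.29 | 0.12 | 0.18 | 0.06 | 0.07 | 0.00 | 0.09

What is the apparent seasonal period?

The largest autocorrelation is r_2 = 0.52, with weaker echoes at lags 4 (0.29) and 6 (0.18); the remaining lags stay at or below 0.13.
The dominant spike at lag 2 indicates a seasonal period of 2.

2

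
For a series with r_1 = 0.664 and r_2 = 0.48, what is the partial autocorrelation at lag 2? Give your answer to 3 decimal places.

φ_{22} = (r_2 − r_1²) / (1 − r_1²)
r_1² = (0.664)² = 0.440896
Numerator = 0.48 − 0.4409 = 0.0391; denominator = 1 − 0.4409 = 0.5591
φ_{22} = 0.0391 / 0.5591 = 0.070

0.070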